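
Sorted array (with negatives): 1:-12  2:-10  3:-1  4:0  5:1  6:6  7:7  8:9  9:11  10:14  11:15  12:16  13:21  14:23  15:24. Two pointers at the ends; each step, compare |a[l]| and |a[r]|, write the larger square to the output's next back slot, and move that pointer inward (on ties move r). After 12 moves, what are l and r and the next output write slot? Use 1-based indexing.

l=1 r=15: |-12|<=|24| out[15]=576, r--
l=1 r=14: |-12|<=|23| out[14]=529, r--
l=1 r=13: |-12|<=|21| out[13]=441, r--
l=1 r=12: |-12|<=|16| out[12]=256, r--
l=1 r=11: |-12|<=|15| out[11]=225, r--
l=1 r=10: |-12|<=|14| out[10]=196, r--
l=1 r=9: |-12|>|11| out[9]=144, l++
l=2 r=9: |-10|<=|11| out[8]=121, r--
l=2 r=8: |-10|>|9| out[7]=100, l++
l=3 r=8: |-1|<=|9| out[6]=81, r--
l=3 r=7: |-1|<=|7| out[5]=49, r--
l=3 r=6: |-1|<=|6| out[4]=36, r--

l=3, r=5, next write slot=3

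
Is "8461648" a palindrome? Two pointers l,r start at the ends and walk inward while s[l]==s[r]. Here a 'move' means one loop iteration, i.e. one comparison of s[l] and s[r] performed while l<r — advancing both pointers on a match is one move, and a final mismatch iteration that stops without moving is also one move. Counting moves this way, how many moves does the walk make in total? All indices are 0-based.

l=0 r=6: '8'=='8', l++,r--
l=1 r=5: '4'=='4', l++,r--
l=2 r=4: '6'=='6', l++,r--

3 moves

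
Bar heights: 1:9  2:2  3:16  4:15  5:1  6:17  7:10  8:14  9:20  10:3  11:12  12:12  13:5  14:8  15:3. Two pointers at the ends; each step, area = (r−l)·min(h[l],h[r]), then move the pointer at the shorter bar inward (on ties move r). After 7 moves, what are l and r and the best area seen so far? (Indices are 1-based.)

l=3, r=10, best area=108

l=1 r=15: min(9,3)*14=42 best=42 *, r--
l=1 r=14: min(9,8)*13=104 best=104 *, r--
l=1 r=13: min(9,5)*12=60 best=104, r--
l=1 r=12: min(9,12)*11=99 best=104, l++
l=2 r=12: min(2,12)*10=20 best=104, l++
l=3 r=12: min(16,12)*9=108 best=108 *, r--
l=3 r=11: min(16,12)*8=96 best=108, r--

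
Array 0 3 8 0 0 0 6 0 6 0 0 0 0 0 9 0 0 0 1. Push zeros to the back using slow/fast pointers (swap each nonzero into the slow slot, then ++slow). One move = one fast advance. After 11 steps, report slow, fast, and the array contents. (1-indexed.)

(s=1,f=1) a[fast]=0 → fast++
(s=1,f=2) a[fast]=3≠0 swap→a[1]=3 → slow++,fast++
(s=2,f=3) a[fast]=8≠0 swap→a[2]=8 → slow++,fast++
(s=3,f=4) a[fast]=0 → fast++
(s=3,f=5) a[fast]=0 → fast++
(s=3,f=6) a[fast]=0 → fast++
(s=3,f=7) a[fast]=6≠0 swap→a[3]=6 → slow++,fast++
(s=4,f=8) a[fast]=0 → fast++
(s=4,f=9) a[fast]=6≠0 swap→a[4]=6 → slow++,fast++
(s=5,f=10) a[fast]=0 → fast++
(s=5,f=11) a[fast]=0 → fast++

slow=5, fast=12, a=[3, 8, 6, 6, 0, 0, 0, 0, 0, 0, 0, 0, 0, 0, 9, 0, 0, 0, 1]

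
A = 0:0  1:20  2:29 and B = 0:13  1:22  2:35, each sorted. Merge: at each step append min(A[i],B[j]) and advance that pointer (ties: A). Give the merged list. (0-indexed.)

[0, 13, 20, 22, 29, 35]

i=0 j=0: A[i]=0<=B[j]=13 take 0, i++
i=1 j=0: A[i]=20>B[j]=13 take 13, j++
i=1 j=1: A[i]=20<=B[j]=22 take 20, i++
i=2 j=1: A[i]=29>B[j]=22 take 22, j++
i=2 j=2: A[i]=29<=B[j]=35 take 29, i++
i=3 j=2: A done, take B[j]=35, j++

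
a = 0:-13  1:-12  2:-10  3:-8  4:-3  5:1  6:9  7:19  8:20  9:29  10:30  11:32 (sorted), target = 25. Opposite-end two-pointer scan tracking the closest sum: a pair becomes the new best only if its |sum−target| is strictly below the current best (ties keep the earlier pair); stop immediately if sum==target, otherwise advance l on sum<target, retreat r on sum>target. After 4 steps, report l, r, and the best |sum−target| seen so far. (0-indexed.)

l=0 r=11: -13+32=19 d=6 *, l++
l=1 r=11: -12+32=20 d=5 *, l++
l=2 r=11: -10+32=22 d=3 *, l++
l=3 r=11: -8+32=24 d=1 *, l++

l=4, r=11, best |Δ|=1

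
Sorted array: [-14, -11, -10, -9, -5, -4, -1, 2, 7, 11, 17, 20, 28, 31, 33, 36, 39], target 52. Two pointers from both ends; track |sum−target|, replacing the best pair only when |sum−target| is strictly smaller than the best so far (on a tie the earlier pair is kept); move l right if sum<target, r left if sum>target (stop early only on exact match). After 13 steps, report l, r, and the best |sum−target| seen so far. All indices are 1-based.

l=12, r=15, best |Δ|=1

[1,17] -14+39=25 d=27 * → l++
[2,17] -11+39=28 d=24 * → l++
[3,17] -10+39=29 d=23 * → l++
[4,17] -9+39=30 d=22 * → l++
[5,17] -5+39=34 d=18 * → l++
[6,17] -4+39=35 d=17 * → l++
[7,17] -1+39=38 d=14 * → l++
[8,17] 2+39=41 d=11 * → l++
[9,17] 7+39=46 d=6 * → l++
[10,17] 11+39=50 d=2 * → l++
[11,17] 17+39=56 d=4 → r--
[11,16] 17+36=53 d=1 * → r--
[11,15] 17+33=50 d=2 → l++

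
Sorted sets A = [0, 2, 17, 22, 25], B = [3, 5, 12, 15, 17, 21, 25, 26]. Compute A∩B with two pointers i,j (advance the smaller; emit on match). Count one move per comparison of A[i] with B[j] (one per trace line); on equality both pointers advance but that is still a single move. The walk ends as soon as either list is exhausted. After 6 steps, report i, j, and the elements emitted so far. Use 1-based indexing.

i=3, j=5, emitted=[]

i=1 j=1: 0<3, i++
i=2 j=1: 2<3, i++
i=3 j=1: 17>3, j++
i=3 j=2: 17>5, j++
i=3 j=3: 17>12, j++
i=3 j=4: 17>15, j++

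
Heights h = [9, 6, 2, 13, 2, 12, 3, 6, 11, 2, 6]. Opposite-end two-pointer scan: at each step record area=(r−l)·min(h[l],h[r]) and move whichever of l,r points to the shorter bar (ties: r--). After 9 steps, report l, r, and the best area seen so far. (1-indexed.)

l=1 r=11: min(9,6)*10=60 best=60 *, r--
l=1 r=10: min(9,2)*9=18 best=60, r--
l=1 r=9: min(9,11)*8=72 best=72 *, l++
l=2 r=9: min(6,11)*7=42 best=72, l++
l=3 r=9: min(2,11)*6=12 best=72, l++
l=4 r=9: min(13,11)*5=55 best=72, r--
l=4 r=8: min(13,6)*4=24 best=72, r--
l=4 r=7: min(13,3)*3=9 best=72, r--
l=4 r=6: min(13,12)*2=24 best=72, r--

l=4, r=5, best area=72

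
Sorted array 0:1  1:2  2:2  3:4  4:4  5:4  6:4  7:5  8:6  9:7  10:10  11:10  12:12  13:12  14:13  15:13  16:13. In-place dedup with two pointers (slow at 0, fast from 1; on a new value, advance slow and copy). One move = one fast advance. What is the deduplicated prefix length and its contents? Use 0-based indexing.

length 9; prefix = [1, 2, 4, 5, 6, 7, 10, 12, 13]

(s=0,f=1) a[fast]=2≠a[slow]=1 write a[1]=2 → slow++,fast++
(s=1,f=2) a[fast]=2=a[slow] dup → fast++
(s=1,f=3) a[fast]=4≠a[slow]=2 write a[2]=4 → slow++,fast++
(s=2,f=4) a[fast]=4=a[slow] dup → fast++
(s=2,f=5) a[fast]=4=a[slow] dup → fast++
(s=2,f=6) a[fast]=4=a[slow] dup → fast++
(s=2,f=7) a[fast]=5≠a[slow]=4 write a[3]=5 → slow++,fast++
(s=3,f=8) a[fast]=6≠a[slow]=5 write a[4]=6 → slow++,fast++
(s=4,f=9) a[fast]=7≠a[slow]=6 write a[5]=7 → slow++,fast++
(s=5,f=10) a[fast]=10≠a[slow]=7 write a[6]=10 → slow++,fast++
(s=6,f=11) a[fast]=10=a[slow] dup → fast++
(s=6,f=12) a[fast]=12≠a[slow]=10 write a[7]=12 → slow++,fast++
(s=7,f=13) a[fast]=12=a[slow] dup → fast++
(s=7,f=14) a[fast]=13≠a[slow]=12 write a[8]=13 → slow++,fast++
(s=8,f=15) a[fast]=13=a[slow] dup → fast++
(s=8,f=16) a[fast]=13=a[slow] dup → fast++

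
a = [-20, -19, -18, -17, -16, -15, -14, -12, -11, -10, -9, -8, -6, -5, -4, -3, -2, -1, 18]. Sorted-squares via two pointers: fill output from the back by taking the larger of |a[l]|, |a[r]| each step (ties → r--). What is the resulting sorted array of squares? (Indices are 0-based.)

l=0 r=18: |-20|>|18| out[18]=400, l++
l=1 r=18: |-19|>|18| out[17]=361, l++
l=2 r=18: |-18|<=|18| out[16]=324, r--
l=2 r=17: |-18|>|-1| out[15]=324, l++
l=3 r=17: |-17|>|-1| out[14]=289, l++
l=4 r=17: |-16|>|-1| out[13]=256, l++
l=5 r=17: |-15|>|-1| out[12]=225, l++
l=6 r=17: |-14|>|-1| out[11]=196, l++
l=7 r=17: |-12|>|-1| out[10]=144, l++
l=8 r=17: |-11|>|-1| out[9]=121, l++
l=9 r=17: |-10|>|-1| out[8]=100, l++
l=10 r=17: |-9|>|-1| out[7]=81, l++
l=11 r=17: |-8|>|-1| out[6]=64, l++
l=12 r=17: |-6|>|-1| out[5]=36, l++
l=13 r=17: |-5|>|-1| out[4]=25, l++
l=14 r=17: |-4|>|-1| out[3]=16, l++
l=15 r=17: |-3|>|-1| out[2]=9, l++
l=16 r=17: |-2|>|-1| out[1]=4, l++
l=17 r=17: |-1|<=|-1| out[0]=1, r--

[1, 4, 9, 16, 25, 36, 64, 81, 100, 121, 144, 196, 225, 256, 289, 324, 324, 361, 400]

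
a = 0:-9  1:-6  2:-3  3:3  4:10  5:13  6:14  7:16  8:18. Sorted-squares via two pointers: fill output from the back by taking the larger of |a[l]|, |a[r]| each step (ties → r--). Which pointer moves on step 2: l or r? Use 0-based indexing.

r

[0,8] |-9|<=|18| out[8]=324 → r--
[0,7] |-9|<=|16| out[7]=256 → r--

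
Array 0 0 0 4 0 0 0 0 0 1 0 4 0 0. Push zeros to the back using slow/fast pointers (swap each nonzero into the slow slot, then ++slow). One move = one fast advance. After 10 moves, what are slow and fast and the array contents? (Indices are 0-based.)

slow=0 fast=0: a[fast]=0, fast++
slow=0 fast=1: a[fast]=0, fast++
slow=0 fast=2: a[fast]=0, fast++
slow=0 fast=3: a[fast]=4≠0 swap→a[0]=4, slow++,fast++
slow=1 fast=4: a[fast]=0, fast++
slow=1 fast=5: a[fast]=0, fast++
slow=1 fast=6: a[fast]=0, fast++
slow=1 fast=7: a[fast]=0, fast++
slow=1 fast=8: a[fast]=0, fast++
slow=1 fast=9: a[fast]=1≠0 swap→a[1]=1, slow++,fast++

slow=2, fast=10, a=[4, 1, 0, 0, 0, 0, 0, 0, 0, 0, 0, 4, 0, 0]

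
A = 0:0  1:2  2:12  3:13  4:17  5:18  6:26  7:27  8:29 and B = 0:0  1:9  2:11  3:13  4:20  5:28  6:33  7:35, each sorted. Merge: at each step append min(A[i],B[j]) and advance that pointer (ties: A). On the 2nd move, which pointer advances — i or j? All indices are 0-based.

j

[i=0,j=0] A[i]=0<=B[j]=0 take 0 → i++
[i=1,j=0] A[i]=2>B[j]=0 take 0 → j++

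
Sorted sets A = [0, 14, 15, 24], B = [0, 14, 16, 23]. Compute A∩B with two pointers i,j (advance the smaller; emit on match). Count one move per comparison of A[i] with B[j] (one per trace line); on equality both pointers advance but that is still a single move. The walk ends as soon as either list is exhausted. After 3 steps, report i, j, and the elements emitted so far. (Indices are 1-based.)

i=4, j=3, emitted=[0, 14]

[i=1,j=1] 0==0 emit → i++,j++
[i=2,j=2] 14==14 emit → i++,j++
[i=3,j=3] 15<16 → i++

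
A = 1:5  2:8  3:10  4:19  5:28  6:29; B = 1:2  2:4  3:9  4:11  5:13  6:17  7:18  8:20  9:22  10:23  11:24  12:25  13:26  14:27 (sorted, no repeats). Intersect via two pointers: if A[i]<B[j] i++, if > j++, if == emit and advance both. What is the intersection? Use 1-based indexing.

i=1 j=1: 5>2, j++
i=1 j=2: 5>4, j++
i=1 j=3: 5<9, i++
i=2 j=3: 8<9, i++
i=3 j=3: 10>9, j++
i=3 j=4: 10<11, i++
i=4 j=4: 19>11, j++
i=4 j=5: 19>13, j++
i=4 j=6: 19>17, j++
i=4 j=7: 19>18, j++
i=4 j=8: 19<20, i++
i=5 j=8: 28>20, j++
i=5 j=9: 28>22, j++
i=5 j=10: 28>23, j++
i=5 j=11: 28>24, j++
i=5 j=12: 28>25, j++
i=5 j=13: 28>26, j++
i=5 j=14: 28>27, j++

intersection = []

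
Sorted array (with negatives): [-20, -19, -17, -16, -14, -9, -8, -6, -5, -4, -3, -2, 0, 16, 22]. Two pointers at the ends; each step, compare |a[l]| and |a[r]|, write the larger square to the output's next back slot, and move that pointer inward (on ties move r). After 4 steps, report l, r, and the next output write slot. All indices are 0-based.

[0,14] |-20|<=|22| out[14]=484 → r--
[0,13] |-20|>|16| out[13]=400 → l++
[1,13] |-19|>|16| out[12]=361 → l++
[2,13] |-17|>|16| out[11]=289 → l++

l=3, r=13, next write slot=10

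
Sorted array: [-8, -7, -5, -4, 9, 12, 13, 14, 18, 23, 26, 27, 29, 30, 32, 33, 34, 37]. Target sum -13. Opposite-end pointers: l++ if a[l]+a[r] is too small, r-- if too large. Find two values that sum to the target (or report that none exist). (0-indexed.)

(-8, -5)

l=0 r=17: -8+37=29 >-13, r--
l=0 r=16: -8+34=26 >-13, r--
l=0 r=15: -8+33=25 >-13, r--
l=0 r=14: -8+32=24 >-13, r--
l=0 r=13: -8+30=22 >-13, r--
l=0 r=12: -8+29=21 >-13, r--
l=0 r=11: -8+27=19 >-13, r--
l=0 r=10: -8+26=18 >-13, r--
l=0 r=9: -8+23=15 >-13, r--
l=0 r=8: -8+18=10 >-13, r--
l=0 r=7: -8+14=6 >-13, r--
l=0 r=6: -8+13=5 >-13, r--
l=0 r=5: -8+12=4 >-13, r--
l=0 r=4: -8+9=1 >-13, r--
l=0 r=3: -8+-4=-12 >-13, r--
l=0 r=2: -8+-5=-13, found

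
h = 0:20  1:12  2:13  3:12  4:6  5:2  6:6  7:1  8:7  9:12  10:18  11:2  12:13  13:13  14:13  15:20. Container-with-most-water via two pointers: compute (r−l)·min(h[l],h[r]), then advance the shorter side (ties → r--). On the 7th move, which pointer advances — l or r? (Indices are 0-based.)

l=0 r=15: min(20,20)*15=300 best=300 *, r--
l=0 r=14: min(20,13)*14=182 best=300, r--
l=0 r=13: min(20,13)*13=169 best=300, r--
l=0 r=12: min(20,13)*12=156 best=300, r--
l=0 r=11: min(20,2)*11=22 best=300, r--
l=0 r=10: min(20,18)*10=180 best=300, r--
l=0 r=9: min(20,12)*9=108 best=300, r--

r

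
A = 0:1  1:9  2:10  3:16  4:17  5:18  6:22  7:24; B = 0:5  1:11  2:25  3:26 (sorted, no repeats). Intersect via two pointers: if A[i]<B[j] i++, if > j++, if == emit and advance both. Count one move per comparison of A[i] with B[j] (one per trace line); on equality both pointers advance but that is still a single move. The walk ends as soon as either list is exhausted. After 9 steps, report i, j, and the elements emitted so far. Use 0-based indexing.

i=7, j=2, emitted=[]

i=0 j=0: 1<5, i++
i=1 j=0: 9>5, j++
i=1 j=1: 9<11, i++
i=2 j=1: 10<11, i++
i=3 j=1: 16>11, j++
i=3 j=2: 16<25, i++
i=4 j=2: 17<25, i++
i=5 j=2: 18<25, i++
i=6 j=2: 22<25, i++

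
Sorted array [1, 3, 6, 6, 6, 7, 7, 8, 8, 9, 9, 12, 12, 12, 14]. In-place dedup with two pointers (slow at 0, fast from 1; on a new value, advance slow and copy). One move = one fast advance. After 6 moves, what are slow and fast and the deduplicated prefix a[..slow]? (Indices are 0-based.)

(s=0,f=1) a[fast]=3≠a[slow]=1 write a[1]=3 → slow++,fast++
(s=1,f=2) a[fast]=6≠a[slow]=3 write a[2]=6 → slow++,fast++
(s=2,f=3) a[fast]=6=a[slow] dup → fast++
(s=2,f=4) a[fast]=6=a[slow] dup → fast++
(s=2,f=5) a[fast]=7≠a[slow]=6 write a[3]=7 → slow++,fast++
(s=3,f=6) a[fast]=7=a[slow] dup → fast++

slow=3, fast=7, prefix=[1, 3, 6, 7]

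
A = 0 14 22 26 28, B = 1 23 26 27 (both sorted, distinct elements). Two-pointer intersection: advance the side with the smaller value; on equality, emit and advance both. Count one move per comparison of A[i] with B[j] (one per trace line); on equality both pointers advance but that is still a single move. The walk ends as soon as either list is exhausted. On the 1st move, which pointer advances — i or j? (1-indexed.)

i

i=1 j=1: 0<1, i++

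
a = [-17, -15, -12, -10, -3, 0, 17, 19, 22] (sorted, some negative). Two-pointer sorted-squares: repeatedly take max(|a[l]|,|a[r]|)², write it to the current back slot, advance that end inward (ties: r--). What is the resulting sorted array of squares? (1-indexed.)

[0, 9, 100, 144, 225, 289, 289, 361, 484]

l=1 r=9: |-17|<=|22| out[9]=484, r--
l=1 r=8: |-17|<=|19| out[8]=361, r--
l=1 r=7: |-17|<=|17| out[7]=289, r--
l=1 r=6: |-17|>|0| out[6]=289, l++
l=2 r=6: |-15|>|0| out[5]=225, l++
l=3 r=6: |-12|>|0| out[4]=144, l++
l=4 r=6: |-10|>|0| out[3]=100, l++
l=5 r=6: |-3|>|0| out[2]=9, l++
l=6 r=6: |0|<=|0| out[1]=0, r--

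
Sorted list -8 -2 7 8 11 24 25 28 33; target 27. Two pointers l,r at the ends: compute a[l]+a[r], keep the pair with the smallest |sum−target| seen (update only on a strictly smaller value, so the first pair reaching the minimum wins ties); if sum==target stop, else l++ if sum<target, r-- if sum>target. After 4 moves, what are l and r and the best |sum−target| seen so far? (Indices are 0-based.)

l=2, r=6, best |Δ|=1

l=0 r=8: -8+33=25 d=2 *, l++
l=1 r=8: -2+33=31 d=4, r--
l=1 r=7: -2+28=26 d=1 *, l++
l=2 r=7: 7+28=35 d=8, r--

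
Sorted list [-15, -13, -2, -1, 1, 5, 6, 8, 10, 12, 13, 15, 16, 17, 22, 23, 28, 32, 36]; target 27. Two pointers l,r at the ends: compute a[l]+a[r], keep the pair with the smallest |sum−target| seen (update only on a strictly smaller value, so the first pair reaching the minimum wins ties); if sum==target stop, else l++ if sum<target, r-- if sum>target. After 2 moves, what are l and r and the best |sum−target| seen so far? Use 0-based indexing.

l=0 r=18: -15+36=21 d=6 *, l++
l=1 r=18: -13+36=23 d=4 *, l++

l=2, r=18, best |Δ|=4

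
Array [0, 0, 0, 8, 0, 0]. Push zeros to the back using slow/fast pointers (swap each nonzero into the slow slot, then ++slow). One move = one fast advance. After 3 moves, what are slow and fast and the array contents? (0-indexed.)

slow=0, fast=3, a=[0, 0, 0, 8, 0, 0]

(s=0,f=0) a[fast]=0 → fast++
(s=0,f=1) a[fast]=0 → fast++
(s=0,f=2) a[fast]=0 → fast++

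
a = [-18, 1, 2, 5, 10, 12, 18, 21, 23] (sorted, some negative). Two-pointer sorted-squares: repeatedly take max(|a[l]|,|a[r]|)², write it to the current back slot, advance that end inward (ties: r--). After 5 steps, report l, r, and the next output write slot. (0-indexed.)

l=1, r=4, next write slot=3

[0,8] |-18|<=|23| out[8]=529 → r--
[0,7] |-18|<=|21| out[7]=441 → r--
[0,6] |-18|<=|18| out[6]=324 → r--
[0,5] |-18|>|12| out[5]=324 → l++
[1,5] |1|<=|12| out[4]=144 → r--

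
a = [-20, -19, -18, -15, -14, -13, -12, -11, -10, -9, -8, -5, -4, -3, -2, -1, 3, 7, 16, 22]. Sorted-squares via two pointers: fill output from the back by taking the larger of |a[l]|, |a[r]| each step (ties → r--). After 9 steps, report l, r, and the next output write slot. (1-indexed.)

l=8, r=18, next write slot=11

l=1 r=20: |-20|<=|22| out[20]=484, r--
l=1 r=19: |-20|>|16| out[19]=400, l++
l=2 r=19: |-19|>|16| out[18]=361, l++
l=3 r=19: |-18|>|16| out[17]=324, l++
l=4 r=19: |-15|<=|16| out[16]=256, r--
l=4 r=18: |-15|>|7| out[15]=225, l++
l=5 r=18: |-14|>|7| out[14]=196, l++
l=6 r=18: |-13|>|7| out[13]=169, l++
l=7 r=18: |-12|>|7| out[12]=144, l++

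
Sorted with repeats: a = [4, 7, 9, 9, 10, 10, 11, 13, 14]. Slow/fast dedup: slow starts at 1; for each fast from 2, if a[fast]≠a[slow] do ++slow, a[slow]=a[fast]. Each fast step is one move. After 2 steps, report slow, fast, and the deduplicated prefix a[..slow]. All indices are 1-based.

slow=3, fast=4, prefix=[4, 7, 9]

(s=1,f=2) a[fast]=7≠a[slow]=4 write a[2]=7 → slow++,fast++
(s=2,f=3) a[fast]=9≠a[slow]=7 write a[3]=9 → slow++,fast++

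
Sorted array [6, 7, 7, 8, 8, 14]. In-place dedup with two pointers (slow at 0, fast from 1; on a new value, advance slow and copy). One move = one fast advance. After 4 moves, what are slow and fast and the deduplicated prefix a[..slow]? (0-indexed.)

slow=2, fast=5, prefix=[6, 7, 8]

slow=0 fast=1: a[fast]=7≠a[slow]=6 write a[1]=7, slow++,fast++
slow=1 fast=2: a[fast]=7=a[slow] dup, fast++
slow=1 fast=3: a[fast]=8≠a[slow]=7 write a[2]=8, slow++,fast++
slow=2 fast=4: a[fast]=8=a[slow] dup, fast++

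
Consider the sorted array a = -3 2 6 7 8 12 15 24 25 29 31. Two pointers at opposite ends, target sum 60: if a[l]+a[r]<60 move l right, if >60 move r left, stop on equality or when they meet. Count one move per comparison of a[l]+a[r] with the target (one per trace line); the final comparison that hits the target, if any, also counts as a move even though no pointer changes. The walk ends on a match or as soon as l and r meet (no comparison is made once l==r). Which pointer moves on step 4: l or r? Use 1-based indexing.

[1,11] -3+31=28 <60 → l++
[2,11] 2+31=33 <60 → l++
[3,11] 6+31=37 <60 → l++
[4,11] 7+31=38 <60 → l++

l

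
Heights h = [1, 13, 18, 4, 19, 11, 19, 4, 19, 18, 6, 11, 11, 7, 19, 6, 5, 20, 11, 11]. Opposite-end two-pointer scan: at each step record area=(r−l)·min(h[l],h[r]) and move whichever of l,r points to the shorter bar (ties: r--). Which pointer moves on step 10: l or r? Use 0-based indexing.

l=0 r=19: min(1,11)*19=19 best=19 *, l++
l=1 r=19: min(13,11)*18=198 best=198 *, r--
l=1 r=18: min(13,11)*17=187 best=198, r--
l=1 r=17: min(13,20)*16=208 best=208 *, l++
l=2 r=17: min(18,20)*15=270 best=270 *, l++
l=3 r=17: min(4,20)*14=56 best=270, l++
l=4 r=17: min(19,20)*13=247 best=270, l++
l=5 r=17: min(11,20)*12=132 best=270, l++
l=6 r=17: min(19,20)*11=209 best=270, l++
l=7 r=17: min(4,20)*10=40 best=270, l++

l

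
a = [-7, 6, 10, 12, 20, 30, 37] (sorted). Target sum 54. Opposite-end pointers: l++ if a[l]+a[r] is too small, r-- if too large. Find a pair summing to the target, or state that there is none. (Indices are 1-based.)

no pair

l=1 r=7: -7+37=30 <54, l++
l=2 r=7: 6+37=43 <54, l++
l=3 r=7: 10+37=47 <54, l++
l=4 r=7: 12+37=49 <54, l++
l=5 r=7: 20+37=57 >54, r--
l=5 r=6: 20+30=50 <54, l++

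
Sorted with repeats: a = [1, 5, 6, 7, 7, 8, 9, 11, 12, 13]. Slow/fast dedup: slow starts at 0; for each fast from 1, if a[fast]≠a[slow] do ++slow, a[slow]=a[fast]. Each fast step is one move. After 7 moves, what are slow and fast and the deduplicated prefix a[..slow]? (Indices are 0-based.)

slow=6, fast=8, prefix=[1, 5, 6, 7, 8, 9, 11]

(s=0,f=1) a[fast]=5≠a[slow]=1 write a[1]=5 → slow++,fast++
(s=1,f=2) a[fast]=6≠a[slow]=5 write a[2]=6 → slow++,fast++
(s=2,f=3) a[fast]=7≠a[slow]=6 write a[3]=7 → slow++,fast++
(s=3,f=4) a[fast]=7=a[slow] dup → fast++
(s=3,f=5) a[fast]=8≠a[slow]=7 write a[4]=8 → slow++,fast++
(s=4,f=6) a[fast]=9≠a[slow]=8 write a[5]=9 → slow++,fast++
(s=5,f=7) a[fast]=11≠a[slow]=9 write a[6]=11 → slow++,fast++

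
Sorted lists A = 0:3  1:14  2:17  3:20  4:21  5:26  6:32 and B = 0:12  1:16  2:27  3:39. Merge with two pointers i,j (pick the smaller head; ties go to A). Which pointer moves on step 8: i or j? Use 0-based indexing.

i

[i=0,j=0] A[i]=3<=B[j]=12 take 3 → i++
[i=1,j=0] A[i]=14>B[j]=12 take 12 → j++
[i=1,j=1] A[i]=14<=B[j]=16 take 14 → i++
[i=2,j=1] A[i]=17>B[j]=16 take 16 → j++
[i=2,j=2] A[i]=17<=B[j]=27 take 17 → i++
[i=3,j=2] A[i]=20<=B[j]=27 take 20 → i++
[i=4,j=2] A[i]=21<=B[j]=27 take 21 → i++
[i=5,j=2] A[i]=26<=B[j]=27 take 26 → i++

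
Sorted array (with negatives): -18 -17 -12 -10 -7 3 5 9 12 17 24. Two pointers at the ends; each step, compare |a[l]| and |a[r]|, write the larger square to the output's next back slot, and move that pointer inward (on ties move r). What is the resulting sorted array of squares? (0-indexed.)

[9, 25, 49, 81, 100, 144, 144, 289, 289, 324, 576]

l=0 r=10: |-18|<=|24| out[10]=576, r--
l=0 r=9: |-18|>|17| out[9]=324, l++
l=1 r=9: |-17|<=|17| out[8]=289, r--
l=1 r=8: |-17|>|12| out[7]=289, l++
l=2 r=8: |-12|<=|12| out[6]=144, r--
l=2 r=7: |-12|>|9| out[5]=144, l++
l=3 r=7: |-10|>|9| out[4]=100, l++
l=4 r=7: |-7|<=|9| out[3]=81, r--
l=4 r=6: |-7|>|5| out[2]=49, l++
l=5 r=6: |3|<=|5| out[1]=25, r--
l=5 r=5: |3|<=|3| out[0]=9, r--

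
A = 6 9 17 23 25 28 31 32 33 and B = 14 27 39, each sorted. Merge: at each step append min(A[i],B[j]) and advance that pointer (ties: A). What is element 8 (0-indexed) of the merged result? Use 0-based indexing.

i=0 j=0: A[i]=6<=B[j]=14 take 6, i++
i=1 j=0: A[i]=9<=B[j]=14 take 9, i++
i=2 j=0: A[i]=17>B[j]=14 take 14, j++
i=2 j=1: A[i]=17<=B[j]=27 take 17, i++
i=3 j=1: A[i]=23<=B[j]=27 take 23, i++
i=4 j=1: A[i]=25<=B[j]=27 take 25, i++
i=5 j=1: A[i]=28>B[j]=27 take 27, j++
i=5 j=2: A[i]=28<=B[j]=39 take 28, i++
i=6 j=2: A[i]=31<=B[j]=39 take 31, i++
i=7 j=2: A[i]=32<=B[j]=39 take 32, i++
i=8 j=2: A[i]=33<=B[j]=39 take 33, i++
i=9 j=2: A done, take B[j]=39, j++

merged[8] = 31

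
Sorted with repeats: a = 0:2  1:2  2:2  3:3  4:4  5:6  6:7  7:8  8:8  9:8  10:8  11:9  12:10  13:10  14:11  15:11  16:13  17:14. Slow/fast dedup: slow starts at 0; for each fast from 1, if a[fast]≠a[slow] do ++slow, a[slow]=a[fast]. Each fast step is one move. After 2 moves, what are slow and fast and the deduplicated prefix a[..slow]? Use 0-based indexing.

slow=0 fast=1: a[fast]=2=a[slow] dup, fast++
slow=0 fast=2: a[fast]=2=a[slow] dup, fast++

slow=0, fast=3, prefix=[2]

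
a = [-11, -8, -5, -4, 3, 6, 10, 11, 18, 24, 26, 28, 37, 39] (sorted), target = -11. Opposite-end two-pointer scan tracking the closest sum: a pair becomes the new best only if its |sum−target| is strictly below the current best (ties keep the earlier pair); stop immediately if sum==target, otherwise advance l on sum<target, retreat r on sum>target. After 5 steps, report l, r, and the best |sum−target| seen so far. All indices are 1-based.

l=1 r=14: -11+39=28 d=39 *, r--
l=1 r=13: -11+37=26 d=37 *, r--
l=1 r=12: -11+28=17 d=28 *, r--
l=1 r=11: -11+26=15 d=26 *, r--
l=1 r=10: -11+24=13 d=24 *, r--

l=1, r=9, best |Δ|=24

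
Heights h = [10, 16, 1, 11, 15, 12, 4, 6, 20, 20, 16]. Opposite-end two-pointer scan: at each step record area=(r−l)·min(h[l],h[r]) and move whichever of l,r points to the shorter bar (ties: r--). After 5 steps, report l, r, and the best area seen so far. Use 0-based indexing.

[0,10] min(10,16)*10=100 best=100 * → l++
[1,10] min(16,16)*9=144 best=144 * → r--
[1,9] min(16,20)*8=128 best=144 → l++
[2,9] min(1,20)*7=7 best=144 → l++
[3,9] min(11,20)*6=66 best=144 → l++

l=4, r=9, best area=144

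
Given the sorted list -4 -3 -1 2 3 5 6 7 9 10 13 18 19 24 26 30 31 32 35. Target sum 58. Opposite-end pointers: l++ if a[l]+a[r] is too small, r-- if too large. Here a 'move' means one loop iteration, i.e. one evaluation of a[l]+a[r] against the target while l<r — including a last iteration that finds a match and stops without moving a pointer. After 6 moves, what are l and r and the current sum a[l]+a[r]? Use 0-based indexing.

l=6, r=18, sum=41

l=0 r=18: -4+35=31 <58, l++
l=1 r=18: -3+35=32 <58, l++
l=2 r=18: -1+35=34 <58, l++
l=3 r=18: 2+35=37 <58, l++
l=4 r=18: 3+35=38 <58, l++
l=5 r=18: 5+35=40 <58, l++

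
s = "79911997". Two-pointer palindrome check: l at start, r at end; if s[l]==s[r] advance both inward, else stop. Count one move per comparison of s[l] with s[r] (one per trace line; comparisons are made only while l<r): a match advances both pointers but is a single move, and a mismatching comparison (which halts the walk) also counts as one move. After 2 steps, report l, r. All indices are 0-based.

l=2, r=5

[0,7] '7'=='7' → l++,r--
[1,6] '9'=='9' → l++,r--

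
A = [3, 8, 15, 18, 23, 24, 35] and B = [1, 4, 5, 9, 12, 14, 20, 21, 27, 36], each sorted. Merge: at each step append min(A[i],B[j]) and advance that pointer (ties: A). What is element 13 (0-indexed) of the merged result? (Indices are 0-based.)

merged[13] = 24

i=0 j=0: A[i]=3>B[j]=1 take 1, j++
i=0 j=1: A[i]=3<=B[j]=4 take 3, i++
i=1 j=1: A[i]=8>B[j]=4 take 4, j++
i=1 j=2: A[i]=8>B[j]=5 take 5, j++
i=1 j=3: A[i]=8<=B[j]=9 take 8, i++
i=2 j=3: A[i]=15>B[j]=9 take 9, j++
i=2 j=4: A[i]=15>B[j]=12 take 12, j++
i=2 j=5: A[i]=15>B[j]=14 take 14, j++
i=2 j=6: A[i]=15<=B[j]=20 take 15, i++
i=3 j=6: A[i]=18<=B[j]=20 take 18, i++
i=4 j=6: A[i]=23>B[j]=20 take 20, j++
i=4 j=7: A[i]=23>B[j]=21 take 21, j++
i=4 j=8: A[i]=23<=B[j]=27 take 23, i++
i=5 j=8: A[i]=24<=B[j]=27 take 24, i++
i=6 j=8: A[i]=35>B[j]=27 take 27, j++
i=6 j=9: A[i]=35<=B[j]=36 take 35, i++
i=7 j=9: A done, take B[j]=36, j++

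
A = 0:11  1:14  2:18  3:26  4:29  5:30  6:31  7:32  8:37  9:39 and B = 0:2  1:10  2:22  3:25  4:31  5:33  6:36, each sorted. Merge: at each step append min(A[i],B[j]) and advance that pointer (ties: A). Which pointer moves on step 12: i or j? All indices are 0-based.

j

[i=0,j=0] A[i]=11>B[j]=2 take 2 → j++
[i=0,j=1] A[i]=11>B[j]=10 take 10 → j++
[i=0,j=2] A[i]=11<=B[j]=22 take 11 → i++
[i=1,j=2] A[i]=14<=B[j]=22 take 14 → i++
[i=2,j=2] A[i]=18<=B[j]=22 take 18 → i++
[i=3,j=2] A[i]=26>B[j]=22 take 22 → j++
[i=3,j=3] A[i]=26>B[j]=25 take 25 → j++
[i=3,j=4] A[i]=26<=B[j]=31 take 26 → i++
[i=4,j=4] A[i]=29<=B[j]=31 take 29 → i++
[i=5,j=4] A[i]=30<=B[j]=31 take 30 → i++
[i=6,j=4] A[i]=31<=B[j]=31 take 31 → i++
[i=7,j=4] A[i]=32>B[j]=31 take 31 → j++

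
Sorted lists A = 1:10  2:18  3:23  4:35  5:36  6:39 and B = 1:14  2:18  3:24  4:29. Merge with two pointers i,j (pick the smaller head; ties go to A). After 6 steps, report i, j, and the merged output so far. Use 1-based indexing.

[i=1,j=1] A[i]=10<=B[j]=14 take 10 → i++
[i=2,j=1] A[i]=18>B[j]=14 take 14 → j++
[i=2,j=2] A[i]=18<=B[j]=18 take 18 → i++
[i=3,j=2] A[i]=23>B[j]=18 take 18 → j++
[i=3,j=3] A[i]=23<=B[j]=24 take 23 → i++
[i=4,j=3] A[i]=35>B[j]=24 take 24 → j++

i=4, j=4, merged so far=[10, 14, 18, 18, 23, 24]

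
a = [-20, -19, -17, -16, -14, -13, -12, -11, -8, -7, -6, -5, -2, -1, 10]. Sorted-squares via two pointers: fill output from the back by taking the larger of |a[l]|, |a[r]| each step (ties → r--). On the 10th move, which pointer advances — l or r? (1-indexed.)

[1,15] |-20|>|10| out[15]=400 → l++
[2,15] |-19|>|10| out[14]=361 → l++
[3,15] |-17|>|10| out[13]=289 → l++
[4,15] |-16|>|10| out[12]=256 → l++
[5,15] |-14|>|10| out[11]=196 → l++
[6,15] |-13|>|10| out[10]=169 → l++
[7,15] |-12|>|10| out[9]=144 → l++
[8,15] |-11|>|10| out[8]=121 → l++
[9,15] |-8|<=|10| out[7]=100 → r--
[9,14] |-8|>|-1| out[6]=64 → l++

l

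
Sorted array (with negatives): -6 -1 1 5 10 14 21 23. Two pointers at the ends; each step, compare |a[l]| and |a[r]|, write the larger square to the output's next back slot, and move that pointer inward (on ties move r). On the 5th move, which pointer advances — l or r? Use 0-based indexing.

l=0 r=7: |-6|<=|23| out[7]=529, r--
l=0 r=6: |-6|<=|21| out[6]=441, r--
l=0 r=5: |-6|<=|14| out[5]=196, r--
l=0 r=4: |-6|<=|10| out[4]=100, r--
l=0 r=3: |-6|>|5| out[3]=36, l++

l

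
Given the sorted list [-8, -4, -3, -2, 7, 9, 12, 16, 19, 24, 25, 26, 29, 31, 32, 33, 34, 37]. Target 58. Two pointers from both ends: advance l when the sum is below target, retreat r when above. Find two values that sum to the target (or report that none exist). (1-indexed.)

(24, 34)

l=1 r=18: -8+37=29 <58, l++
l=2 r=18: -4+37=33 <58, l++
l=3 r=18: -3+37=34 <58, l++
l=4 r=18: -2+37=35 <58, l++
l=5 r=18: 7+37=44 <58, l++
l=6 r=18: 9+37=46 <58, l++
l=7 r=18: 12+37=49 <58, l++
l=8 r=18: 16+37=53 <58, l++
l=9 r=18: 19+37=56 <58, l++
l=10 r=18: 24+37=61 >58, r--
l=10 r=17: 24+34=58, found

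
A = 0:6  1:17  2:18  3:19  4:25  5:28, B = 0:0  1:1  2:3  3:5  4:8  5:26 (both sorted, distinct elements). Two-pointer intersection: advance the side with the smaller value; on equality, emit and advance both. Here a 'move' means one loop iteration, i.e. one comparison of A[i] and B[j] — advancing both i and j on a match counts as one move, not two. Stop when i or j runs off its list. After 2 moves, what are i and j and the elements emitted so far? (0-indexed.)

i=0, j=2, emitted=[]

[i=0,j=0] 6>0 → j++
[i=0,j=1] 6>1 → j++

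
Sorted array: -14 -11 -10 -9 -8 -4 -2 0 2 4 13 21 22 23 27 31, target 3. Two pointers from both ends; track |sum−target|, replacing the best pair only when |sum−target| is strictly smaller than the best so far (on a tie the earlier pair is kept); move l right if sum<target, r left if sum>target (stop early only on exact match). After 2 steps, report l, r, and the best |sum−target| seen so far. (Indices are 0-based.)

l=0, r=13, best |Δ|=10

l=0 r=15: -14+31=17 d=14 *, r--
l=0 r=14: -14+27=13 d=10 *, r--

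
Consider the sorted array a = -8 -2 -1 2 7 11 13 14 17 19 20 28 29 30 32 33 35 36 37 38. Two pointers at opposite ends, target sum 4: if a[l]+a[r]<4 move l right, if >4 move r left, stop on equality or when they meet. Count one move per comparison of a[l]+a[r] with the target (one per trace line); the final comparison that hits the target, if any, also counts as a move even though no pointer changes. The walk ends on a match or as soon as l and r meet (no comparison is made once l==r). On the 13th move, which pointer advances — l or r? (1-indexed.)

r

[1,20] -8+38=30 >4 → r--
[1,19] -8+37=29 >4 → r--
[1,18] -8+36=28 >4 → r--
[1,17] -8+35=27 >4 → r--
[1,16] -8+33=25 >4 → r--
[1,15] -8+32=24 >4 → r--
[1,14] -8+30=22 >4 → r--
[1,13] -8+29=21 >4 → r--
[1,12] -8+28=20 >4 → r--
[1,11] -8+20=12 >4 → r--
[1,10] -8+19=11 >4 → r--
[1,9] -8+17=9 >4 → r--
[1,8] -8+14=6 >4 → r--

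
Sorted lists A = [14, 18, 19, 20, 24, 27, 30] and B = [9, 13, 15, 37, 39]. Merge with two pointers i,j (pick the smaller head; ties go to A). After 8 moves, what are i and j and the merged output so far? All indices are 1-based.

[i=1,j=1] A[i]=14>B[j]=9 take 9 → j++
[i=1,j=2] A[i]=14>B[j]=13 take 13 → j++
[i=1,j=3] A[i]=14<=B[j]=15 take 14 → i++
[i=2,j=3] A[i]=18>B[j]=15 take 15 → j++
[i=2,j=4] A[i]=18<=B[j]=37 take 18 → i++
[i=3,j=4] A[i]=19<=B[j]=37 take 19 → i++
[i=4,j=4] A[i]=20<=B[j]=37 take 20 → i++
[i=5,j=4] A[i]=24<=B[j]=37 take 24 → i++

i=6, j=4, merged so far=[9, 13, 14, 15, 18, 19, 20, 24]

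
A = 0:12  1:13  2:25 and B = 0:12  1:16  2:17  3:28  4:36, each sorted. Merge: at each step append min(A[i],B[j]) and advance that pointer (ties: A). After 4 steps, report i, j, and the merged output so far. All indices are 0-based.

[i=0,j=0] A[i]=12<=B[j]=12 take 12 → i++
[i=1,j=0] A[i]=13>B[j]=12 take 12 → j++
[i=1,j=1] A[i]=13<=B[j]=16 take 13 → i++
[i=2,j=1] A[i]=25>B[j]=16 take 16 → j++

i=2, j=2, merged so far=[12, 12, 13, 16]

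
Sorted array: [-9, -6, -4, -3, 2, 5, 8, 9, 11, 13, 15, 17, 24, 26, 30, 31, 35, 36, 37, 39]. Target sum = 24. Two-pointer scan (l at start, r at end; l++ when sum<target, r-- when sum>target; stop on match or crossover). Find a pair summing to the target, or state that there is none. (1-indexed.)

[1,20] -9+39=30 >24 → r--
[1,19] -9+37=28 >24 → r--
[1,18] -9+36=27 >24 → r--
[1,17] -9+35=26 >24 → r--
[1,16] -9+31=22 <24 → l++
[2,16] -6+31=25 >24 → r--
[2,15] -6+30=24 → found

(-6, 30)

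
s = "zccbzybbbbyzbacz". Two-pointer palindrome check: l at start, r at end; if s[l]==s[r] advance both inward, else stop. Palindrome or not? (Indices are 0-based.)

not a palindrome (mismatch at 2,13)

[0,15] 'z'=='z' → l++,r--
[1,14] 'c'=='c' → l++,r--
[2,13] 'c'!='a' → stop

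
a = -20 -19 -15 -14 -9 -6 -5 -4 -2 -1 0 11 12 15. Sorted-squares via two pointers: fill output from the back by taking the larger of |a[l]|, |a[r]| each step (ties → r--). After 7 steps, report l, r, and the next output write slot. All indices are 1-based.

l=5, r=11, next write slot=7

[1,14] |-20|>|15| out[14]=400 → l++
[2,14] |-19|>|15| out[13]=361 → l++
[3,14] |-15|<=|15| out[12]=225 → r--
[3,13] |-15|>|12| out[11]=225 → l++
[4,13] |-14|>|12| out[10]=196 → l++
[5,13] |-9|<=|12| out[9]=144 → r--
[5,12] |-9|<=|11| out[8]=121 → r--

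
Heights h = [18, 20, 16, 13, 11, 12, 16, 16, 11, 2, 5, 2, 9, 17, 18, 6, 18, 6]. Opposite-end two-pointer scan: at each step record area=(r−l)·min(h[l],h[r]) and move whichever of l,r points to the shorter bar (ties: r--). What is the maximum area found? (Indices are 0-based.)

max area = 288

l=0 r=17: min(18,6)*17=102 best=102 *, r--
l=0 r=16: min(18,18)*16=288 best=288 *, r--
l=0 r=15: min(18,6)*15=90 best=288, r--
l=0 r=14: min(18,18)*14=252 best=288, r--
l=0 r=13: min(18,17)*13=221 best=288, r--
l=0 r=12: min(18,9)*12=108 best=288, r--
l=0 r=11: min(18,2)*11=22 best=288, r--
l=0 r=10: min(18,5)*10=50 best=288, r--
l=0 r=9: min(18,2)*9=18 best=288, r--
l=0 r=8: min(18,11)*8=88 best=288, r--
l=0 r=7: min(18,16)*7=112 best=288, r--
l=0 r=6: min(18,16)*6=96 best=288, r--
l=0 r=5: min(18,12)*5=60 best=288, r--
l=0 r=4: min(18,11)*4=44 best=288, r--
l=0 r=3: min(18,13)*3=39 best=288, r--
l=0 r=2: min(18,16)*2=32 best=288, r--
l=0 r=1: min(18,20)*1=18 best=288, l++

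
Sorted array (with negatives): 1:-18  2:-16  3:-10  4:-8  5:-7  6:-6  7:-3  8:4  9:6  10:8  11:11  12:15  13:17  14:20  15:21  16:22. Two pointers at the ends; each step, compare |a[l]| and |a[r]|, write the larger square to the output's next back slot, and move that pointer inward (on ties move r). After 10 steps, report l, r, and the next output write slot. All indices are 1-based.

[1,16] |-18|<=|22| out[16]=484 → r--
[1,15] |-18|<=|21| out[15]=441 → r--
[1,14] |-18|<=|20| out[14]=400 → r--
[1,13] |-18|>|17| out[13]=324 → l++
[2,13] |-16|<=|17| out[12]=289 → r--
[2,12] |-16|>|15| out[11]=256 → l++
[3,12] |-10|<=|15| out[10]=225 → r--
[3,11] |-10|<=|11| out[9]=121 → r--
[3,10] |-10|>|8| out[8]=100 → l++
[4,10] |-8|<=|8| out[7]=64 → r--

l=4, r=9, next write slot=6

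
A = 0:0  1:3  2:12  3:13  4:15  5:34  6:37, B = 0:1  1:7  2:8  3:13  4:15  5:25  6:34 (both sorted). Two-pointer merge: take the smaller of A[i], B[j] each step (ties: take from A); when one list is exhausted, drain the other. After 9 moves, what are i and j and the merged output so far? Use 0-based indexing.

i=5, j=4, merged so far=[0, 1, 3, 7, 8, 12, 13, 13, 15]

[i=0,j=0] A[i]=0<=B[j]=1 take 0 → i++
[i=1,j=0] A[i]=3>B[j]=1 take 1 → j++
[i=1,j=1] A[i]=3<=B[j]=7 take 3 → i++
[i=2,j=1] A[i]=12>B[j]=7 take 7 → j++
[i=2,j=2] A[i]=12>B[j]=8 take 8 → j++
[i=2,j=3] A[i]=12<=B[j]=13 take 12 → i++
[i=3,j=3] A[i]=13<=B[j]=13 take 13 → i++
[i=4,j=3] A[i]=15>B[j]=13 take 13 → j++
[i=4,j=4] A[i]=15<=B[j]=15 take 15 → i++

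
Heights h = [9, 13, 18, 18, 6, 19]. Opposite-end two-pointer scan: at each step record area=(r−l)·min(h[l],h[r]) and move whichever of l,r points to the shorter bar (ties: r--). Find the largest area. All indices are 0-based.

l=0 r=5: min(9,19)*5=45 best=45 *, l++
l=1 r=5: min(13,19)*4=52 best=52 *, l++
l=2 r=5: min(18,19)*3=54 best=54 *, l++
l=3 r=5: min(18,19)*2=36 best=54, l++
l=4 r=5: min(6,19)*1=6 best=54, l++

max area = 54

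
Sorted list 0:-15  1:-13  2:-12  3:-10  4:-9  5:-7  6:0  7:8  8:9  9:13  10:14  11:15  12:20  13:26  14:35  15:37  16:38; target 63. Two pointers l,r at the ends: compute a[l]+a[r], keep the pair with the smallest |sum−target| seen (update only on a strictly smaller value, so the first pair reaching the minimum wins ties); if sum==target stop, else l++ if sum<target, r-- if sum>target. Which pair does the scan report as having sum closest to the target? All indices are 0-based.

pair (26, 37) with sum 63 (|Δ|=0)

l=0 r=16: -15+38=23 d=40 *, l++
l=1 r=16: -13+38=25 d=38 *, l++
l=2 r=16: -12+38=26 d=37 *, l++
l=3 r=16: -10+38=28 d=35 *, l++
l=4 r=16: -9+38=29 d=34 *, l++
l=5 r=16: -7+38=31 d=32 *, l++
l=6 r=16: 0+38=38 d=25 *, l++
l=7 r=16: 8+38=46 d=17 *, l++
l=8 r=16: 9+38=47 d=16 *, l++
l=9 r=16: 13+38=51 d=12 *, l++
l=10 r=16: 14+38=52 d=11 *, l++
l=11 r=16: 15+38=53 d=10 *, l++
l=12 r=16: 20+38=58 d=5 *, l++
l=13 r=16: 26+38=64 d=1 *, r--
l=13 r=15: 26+37=63 d=0 *, stop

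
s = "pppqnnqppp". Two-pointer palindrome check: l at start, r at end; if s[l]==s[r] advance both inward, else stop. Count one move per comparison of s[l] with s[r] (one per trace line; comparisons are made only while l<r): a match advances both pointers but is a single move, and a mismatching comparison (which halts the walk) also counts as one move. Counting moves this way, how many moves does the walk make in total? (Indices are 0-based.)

[0,9] 'p'=='p' → l++,r--
[1,8] 'p'=='p' → l++,r--
[2,7] 'p'=='p' → l++,r--
[3,6] 'q'=='q' → l++,r--
[4,5] 'n'=='n' → l++,r--

5 moves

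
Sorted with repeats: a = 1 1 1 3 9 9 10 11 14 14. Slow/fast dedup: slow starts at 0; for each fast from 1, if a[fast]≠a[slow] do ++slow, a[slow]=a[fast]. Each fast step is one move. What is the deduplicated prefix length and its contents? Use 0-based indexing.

length 6; prefix = [1, 3, 9, 10, 11, 14]

slow=0 fast=1: a[fast]=1=a[slow] dup, fast++
slow=0 fast=2: a[fast]=1=a[slow] dup, fast++
slow=0 fast=3: a[fast]=3≠a[slow]=1 write a[1]=3, slow++,fast++
slow=1 fast=4: a[fast]=9≠a[slow]=3 write a[2]=9, slow++,fast++
slow=2 fast=5: a[fast]=9=a[slow] dup, fast++
slow=2 fast=6: a[fast]=10≠a[slow]=9 write a[3]=10, slow++,fast++
slow=3 fast=7: a[fast]=11≠a[slow]=10 write a[4]=11, slow++,fast++
slow=4 fast=8: a[fast]=14≠a[slow]=11 write a[5]=14, slow++,fast++
slow=5 fast=9: a[fast]=14=a[slow] dup, fast++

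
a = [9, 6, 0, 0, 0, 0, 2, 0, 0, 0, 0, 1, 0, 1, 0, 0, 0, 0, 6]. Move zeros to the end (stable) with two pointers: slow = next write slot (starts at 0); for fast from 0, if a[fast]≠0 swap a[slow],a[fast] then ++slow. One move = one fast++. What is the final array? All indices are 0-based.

[9, 6, 2, 1, 1, 6, 0, 0, 0, 0, 0, 0, 0, 0, 0, 0, 0, 0, 0]

(s=0,f=0) a[fast]=9≠0 swap→a[0]=9 → slow++,fast++
(s=1,f=1) a[fast]=6≠0 swap→a[1]=6 → slow++,fast++
(s=2,f=2) a[fast]=0 → fast++
(s=2,f=3) a[fast]=0 → fast++
(s=2,f=4) a[fast]=0 → fast++
(s=2,f=5) a[fast]=0 → fast++
(s=2,f=6) a[fast]=2≠0 swap→a[2]=2 → slow++,fast++
(s=3,f=7) a[fast]=0 → fast++
(s=3,f=8) a[fast]=0 → fast++
(s=3,f=9) a[fast]=0 → fast++
(s=3,f=10) a[fast]=0 → fast++
(s=3,f=11) a[fast]=1≠0 swap→a[3]=1 → slow++,fast++
(s=4,f=12) a[fast]=0 → fast++
(s=4,f=13) a[fast]=1≠0 swap→a[4]=1 → slow++,fast++
(s=5,f=14) a[fast]=0 → fast++
(s=5,f=15) a[fast]=0 → fast++
(s=5,f=16) a[fast]=0 → fast++
(s=5,f=17) a[fast]=0 → fast++
(s=5,f=18) a[fast]=6≠0 swap→a[5]=6 → slow++,fast++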